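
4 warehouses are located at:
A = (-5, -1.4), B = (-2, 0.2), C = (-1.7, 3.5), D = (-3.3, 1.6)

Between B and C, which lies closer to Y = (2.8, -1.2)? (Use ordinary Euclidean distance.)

Compare squared distances:
|YB|² = (2.8−(-2))² + (-1.2−0.2)² = 23.04 + 1.96 = 25
|YC|² = (2.8−(-1.7))² + (-1.2−3.5)² = 20.25 + 22.09 = 42.34
25 < 42.34, so B is closer.

B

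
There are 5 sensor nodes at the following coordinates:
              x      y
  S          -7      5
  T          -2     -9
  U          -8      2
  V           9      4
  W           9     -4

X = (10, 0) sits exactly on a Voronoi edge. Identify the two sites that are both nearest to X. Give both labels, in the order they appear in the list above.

Squared distances from X to each site:
|XS|² = (10−(-7))² + (0−5)² = 289 + 25 = 314
|XT|² = (10−(-2))² + (0−(-9))² = 144 + 81 = 225
|XU|² = (10−(-8))² + (0−2)² = 324 + 4 = 328
|XV|² = (10−9)² + (0−4)² = 1 + 16 = 17
|XW|² = (10−9)² + (0−(-4))² = 1 + 16 = 17
X is equidistant from V and W (both at squared distance 17), and every other site is strictly farther — so X lies on the V–W Voronoi edge.

V and W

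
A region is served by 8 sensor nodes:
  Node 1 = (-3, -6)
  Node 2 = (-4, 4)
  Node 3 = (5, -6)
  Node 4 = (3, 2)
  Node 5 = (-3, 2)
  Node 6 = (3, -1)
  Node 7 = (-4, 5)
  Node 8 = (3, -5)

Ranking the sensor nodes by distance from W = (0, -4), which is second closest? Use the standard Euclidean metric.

Node 1

Since √ is increasing, it suffices to compare squared distances:
d²(W, Node 1) = (0−(-3))² + (-4−(-6))² = 9 + 4 = 13
d²(W, Node 2) = (0−(-4))² + (-4−4)² = 16 + 64 = 80
d²(W, Node 3) = (0−5)² + (-4−(-6))² = 25 + 4 = 29
d²(W, Node 4) = (0−3)² + (-4−2)² = 9 + 36 = 45
d²(W, Node 5) = (0−(-3))² + (-4−2)² = 9 + 36 = 45
d²(W, Node 6) = (0−3)² + (-4−(-1))² = 9 + 9 = 18
d²(W, Node 7) = (0−(-4))² + (-4−5)² = 16 + 81 = 97
d²(W, Node 8) = (0−3)² + (-4−(-5))² = 9 + 1 = 10
Sorted ascending: Node 8, Node 1, Node 6, … — the second-nearest is Node 1.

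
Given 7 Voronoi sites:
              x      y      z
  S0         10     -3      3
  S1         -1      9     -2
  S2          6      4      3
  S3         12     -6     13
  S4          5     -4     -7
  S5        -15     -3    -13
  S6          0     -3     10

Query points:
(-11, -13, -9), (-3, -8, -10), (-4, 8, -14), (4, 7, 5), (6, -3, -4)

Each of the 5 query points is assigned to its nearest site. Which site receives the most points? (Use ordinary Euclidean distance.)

(-11, -13, -9) — d² to each: S0:685, S1:633, S2:722, S3:1062, S4:341, S5:132, S6:582 → nearest is S5
(-3, -8, -10) — d² to each: S0:363, S1:357, S2:394, S3:758, S4:89, S5:178, S6:434 → nearest is S4
(-4, 8, -14) — d² to each: S0:606, S1:154, S2:405, S3:1181, S4:274, S5:243, S6:713 → nearest is S1
(4, 7, 5) — d² to each: S0:140, S1:78, S2:17, S3:297, S4:266, S5:785, S6:141 → nearest is S2
(6, -3, -4) — d² to each: S0:65, S1:197, S2:98, S3:334, S4:11, S5:522, S6:232 → nearest is S4
Tally — S1:1, S2:1, S4:2, S5:1. S4 captures the most (2).

S4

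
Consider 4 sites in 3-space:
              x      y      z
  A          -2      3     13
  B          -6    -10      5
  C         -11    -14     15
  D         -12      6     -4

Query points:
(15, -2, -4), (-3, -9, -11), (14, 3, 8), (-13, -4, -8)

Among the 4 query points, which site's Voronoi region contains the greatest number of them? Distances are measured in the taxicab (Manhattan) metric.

(15, -2, -4) — d to each: A:39, B:38, C:57, D:35 → nearest is D
(-3, -9, -11) — d to each: A:37, B:20, C:39, D:31 → nearest is B
(14, 3, 8) — d to each: A:21, B:36, C:49, D:41 → nearest is A
(-13, -4, -8) — d to each: A:39, B:26, C:35, D:15 → nearest is D
Tally — A:1, B:1, D:2. D captures the most (2).

D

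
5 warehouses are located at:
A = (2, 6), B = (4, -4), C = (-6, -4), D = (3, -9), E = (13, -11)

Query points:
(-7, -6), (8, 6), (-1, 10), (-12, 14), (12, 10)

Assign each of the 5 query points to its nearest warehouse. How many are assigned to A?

(-7, -6) — d² to each: A:225, B:125, C:5, D:109, E:425 → nearest is C
(8, 6) — d² to each: A:36, B:116, C:296, D:250, E:314 → nearest is A
(-1, 10) — d² to each: A:25, B:221, C:221, D:377, E:637 → nearest is A
(-12, 14) — d² to each: A:260, B:580, C:360, D:754, E:1250 → nearest is A
(12, 10) — d² to each: A:116, B:260, C:520, D:442, E:442 → nearest is A
4 of the 5 points have A as nearest.

4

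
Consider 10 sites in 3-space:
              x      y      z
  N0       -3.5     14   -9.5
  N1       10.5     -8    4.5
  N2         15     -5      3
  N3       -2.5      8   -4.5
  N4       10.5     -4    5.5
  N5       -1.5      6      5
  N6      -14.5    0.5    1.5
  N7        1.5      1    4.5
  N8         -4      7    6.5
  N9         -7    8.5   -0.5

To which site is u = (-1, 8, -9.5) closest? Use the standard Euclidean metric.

N3

Squared Euclidean distances:
|uN0|² = (-1−(-3.5))² + (8−14)² + (-9.5−(-9.5))² = 6.25 + 36 + 0 = 42.25
|uN1|² = (-1−10.5)² + (8−(-8))² + (-9.5−4.5)² = 132.25 + 256 + 196 = 584.25
|uN2|² = (-1−15)² + (8−(-5))² + (-9.5−3)² = 256 + 169 + 156.25 = 581.25
|uN3|² = (-1−(-2.5))² + (8−8)² + (-9.5−(-4.5))² = 2.25 + 0 + 25 = 27.25
|uN4|² = (-1−10.5)² + (8−(-4))² + (-9.5−5.5)² = 132.25 + 144 + 225 = 501.25
|uN5|² = (-1−(-1.5))² + (8−6)² + (-9.5−5)² = 0.25 + 4 + 210.25 = 214.5
|uN6|² = (-1−(-14.5))² + (8−0.5)² + (-9.5−1.5)² = 182.25 + 56.25 + 121 = 359.5
|uN7|² = (-1−1.5)² + (8−1)² + (-9.5−4.5)² = 6.25 + 49 + 196 = 251.25
|uN8|² = (-1−(-4))² + (8−7)² + (-9.5−6.5)² = 9 + 1 + 256 = 266
|uN9|² = (-1−(-7))² + (8−8.5)² + (-9.5−(-0.5))² = 36 + 0.25 + 81 = 117.25
Minimum is at N3.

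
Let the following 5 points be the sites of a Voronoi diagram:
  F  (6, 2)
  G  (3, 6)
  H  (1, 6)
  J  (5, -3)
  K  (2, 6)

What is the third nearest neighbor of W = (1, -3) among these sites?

H

Since √ is increasing, it suffices to compare squared distances:
|WF|² = (1−6)² + (-3−2)² = 25 + 25 = 50
|WG|² = (1−3)² + (-3−6)² = 4 + 81 = 85
|WH|² = (1−1)² + (-3−6)² = 0 + 81 = 81
|WJ|² = (1−5)² + (-3−(-3))² = 16 + 0 = 16
|WK|² = (1−2)² + (-3−6)² = 1 + 81 = 82
Sorted ascending: J, F, H, K, … — the third-nearest is H.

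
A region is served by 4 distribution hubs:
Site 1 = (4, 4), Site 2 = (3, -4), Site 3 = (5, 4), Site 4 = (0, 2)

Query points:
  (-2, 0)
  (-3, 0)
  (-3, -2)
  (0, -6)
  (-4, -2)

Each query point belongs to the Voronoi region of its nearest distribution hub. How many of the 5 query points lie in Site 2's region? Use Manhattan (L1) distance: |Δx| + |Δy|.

(-2, 0) — d to each: Site 1:10, Site 2:9, Site 3:11, Site 4:4 → nearest is Site 4
(-3, 0) — d to each: Site 1:11, Site 2:10, Site 3:12, Site 4:5 → nearest is Site 4
(-3, -2) — d to each: Site 1:13, Site 2:8, Site 3:14, Site 4:7 → nearest is Site 4
(0, -6) — d to each: Site 1:14, Site 2:5, Site 3:15, Site 4:8 → nearest is Site 2
(-4, -2) — d to each: Site 1:14, Site 2:9, Site 3:15, Site 4:8 → nearest is Site 4
1 of the 5 points has Site 2 as nearest.

1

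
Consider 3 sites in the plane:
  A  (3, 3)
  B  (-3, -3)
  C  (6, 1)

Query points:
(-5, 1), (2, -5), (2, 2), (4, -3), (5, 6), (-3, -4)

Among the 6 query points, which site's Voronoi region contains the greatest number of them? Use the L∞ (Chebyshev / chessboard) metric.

B

(-5, 1) — d to each: A:8, B:4, C:11 → nearest is B
(2, -5) — d to each: A:8, B:5, C:6 → nearest is B
(2, 2) — d to each: A:1, B:5, C:4 → nearest is A
(4, -3) — d to each: A:6, B:7, C:4 → nearest is C
(5, 6) — d to each: A:3, B:9, C:5 → nearest is A
(-3, -4) — d to each: A:7, B:1, C:9 → nearest is B
Tally — A:2, B:3, C:1. B captures the most (3).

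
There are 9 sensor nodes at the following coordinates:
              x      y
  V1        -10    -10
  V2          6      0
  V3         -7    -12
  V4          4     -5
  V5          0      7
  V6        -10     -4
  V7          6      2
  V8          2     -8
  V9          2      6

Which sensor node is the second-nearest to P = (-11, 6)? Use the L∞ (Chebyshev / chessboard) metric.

V5

d(P,V1) = max(1, 16) = 16
d(P,V2) = max(17, 6) = 17
d(P,V3) = max(4, 18) = 18
d(P,V4) = max(15, 11) = 15
d(P,V5) = max(11, 1) = 11
d(P,V6) = max(1, 10) = 10
d(P,V7) = max(17, 4) = 17
d(P,V8) = max(13, 14) = 14
d(P,V9) = max(13, 0) = 13
Sorted ascending: V6, V5, V9, … — the second-nearest is V5.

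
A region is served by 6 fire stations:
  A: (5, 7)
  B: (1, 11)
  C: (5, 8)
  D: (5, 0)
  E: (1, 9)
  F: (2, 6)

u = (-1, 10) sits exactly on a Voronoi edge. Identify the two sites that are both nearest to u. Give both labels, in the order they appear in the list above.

Squared distances from u to each site:
|uA|² = (-1−5)² + (10−7)² = 36 + 9 = 45
|uB|² = (-1−1)² + (10−11)² = 4 + 1 = 5
|uC|² = (-1−5)² + (10−8)² = 36 + 4 = 40
|uD|² = (-1−5)² + (10−0)² = 36 + 100 = 136
|uE|² = (-1−1)² + (10−9)² = 4 + 1 = 5
|uF|² = (-1−2)² + (10−6)² = 9 + 16 = 25
u is equidistant from B and E (both at squared distance 5), and every other site is strictly farther — so u lies on the B–E Voronoi edge.

B and E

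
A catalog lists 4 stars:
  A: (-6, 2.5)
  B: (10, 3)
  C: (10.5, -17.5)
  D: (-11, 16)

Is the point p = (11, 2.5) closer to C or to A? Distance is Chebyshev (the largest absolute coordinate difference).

d(p,C) = max(0.5, 20) = 20
d(p,A) = max(17, 0) = 17
20 > 17, so A is closer.

A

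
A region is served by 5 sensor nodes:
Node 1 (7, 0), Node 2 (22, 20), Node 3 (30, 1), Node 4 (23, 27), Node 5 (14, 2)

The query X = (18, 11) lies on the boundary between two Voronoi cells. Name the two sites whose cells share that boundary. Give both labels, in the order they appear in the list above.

Squared distances from X to each site:
d²(X, Node 1) = 121 + 121 = 242
d²(X, Node 2) = 16 + 81 = 97
d²(X, Node 3) = 144 + 100 = 244
d²(X, Node 4) = 25 + 256 = 281
d²(X, Node 5) = 16 + 81 = 97
X is equidistant from Node 2 and Node 5 (both at squared distance 97), and every other site is strictly farther — so X lies on the Node 2–Node 5 Voronoi edge.

Node 2 and Node 5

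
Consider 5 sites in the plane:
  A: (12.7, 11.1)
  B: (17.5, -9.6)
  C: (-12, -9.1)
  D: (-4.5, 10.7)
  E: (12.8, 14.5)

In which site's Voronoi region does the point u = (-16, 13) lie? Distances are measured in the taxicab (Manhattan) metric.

D

d(u,A) = |-16−12.7| + |13−11.1| = 28.7 + 1.9 = 30.6
d(u,B) = |-16−17.5| + |13−(-9.6)| = 33.5 + 22.6 = 56.1
d(u,C) = |-16−(-12)| + |13−(-9.1)| = 4 + 22.1 = 26.1
d(u,D) = |-16−(-4.5)| + |13−10.7| = 11.5 + 2.3 = 13.8
d(u,E) = |-16−12.8| + |13−14.5| = 28.8 + 1.5 = 30.3
Minimum is at D.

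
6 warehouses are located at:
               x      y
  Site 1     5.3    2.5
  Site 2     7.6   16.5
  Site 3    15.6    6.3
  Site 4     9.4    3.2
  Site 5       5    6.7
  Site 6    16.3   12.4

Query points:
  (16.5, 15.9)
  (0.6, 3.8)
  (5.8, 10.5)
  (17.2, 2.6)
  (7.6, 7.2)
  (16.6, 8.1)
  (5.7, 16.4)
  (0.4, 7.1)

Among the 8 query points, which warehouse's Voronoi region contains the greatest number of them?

(16.5, 15.9) — d² to each: Site 1:305, Site 2:79.57, Site 3:92.97, Site 4:211.7, Site 5:216.89, Site 6:12.29 → nearest is Site 6
(0.6, 3.8) — d² to each: Site 1:23.78, Site 2:210.29, Site 3:231.25, Site 4:77.8, Site 5:27.77, Site 6:320.45 → nearest is Site 1
(5.8, 10.5) — d² to each: Site 1:64.25, Site 2:39.24, Site 3:113.68, Site 4:66.25, Site 5:15.08, Site 6:113.86 → nearest is Site 5
(17.2, 2.6) — d² to each: Site 1:141.62, Site 2:285.37, Site 3:16.25, Site 4:61.2, Site 5:165.65, Site 6:96.85 → nearest is Site 3
(7.6, 7.2) — d² to each: Site 1:27.38, Site 2:86.49, Site 3:64.81, Site 4:19.24, Site 5:7.01, Site 6:102.73 → nearest is Site 5
(16.6, 8.1) — d² to each: Site 1:159.05, Site 2:151.56, Site 3:4.24, Site 4:75.85, Site 5:136.52, Site 6:18.58 → nearest is Site 3
(5.7, 16.4) — d² to each: Site 1:193.37, Site 2:3.62, Site 3:200.02, Site 4:187.93, Site 5:94.58, Site 6:128.36 → nearest is Site 2
(0.4, 7.1) — d² to each: Site 1:45.17, Site 2:140.2, Site 3:231.68, Site 4:96.21, Site 5:21.32, Site 6:280.9 → nearest is Site 5
Tally — Site 1:1, Site 2:1, Site 3:2, Site 5:3, Site 6:1. Site 5 captures the most (3).

Site 5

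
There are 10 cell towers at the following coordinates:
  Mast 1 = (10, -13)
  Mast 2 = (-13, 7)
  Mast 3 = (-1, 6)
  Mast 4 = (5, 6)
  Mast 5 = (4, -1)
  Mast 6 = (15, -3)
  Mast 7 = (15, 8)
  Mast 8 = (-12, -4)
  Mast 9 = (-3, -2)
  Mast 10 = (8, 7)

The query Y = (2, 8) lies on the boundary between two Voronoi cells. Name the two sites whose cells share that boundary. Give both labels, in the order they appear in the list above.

Mast 3 and Mast 4

Squared distances from Y to each site:
d²(Y, Mast 1) = 64 + 441 = 505
d²(Y, Mast 2) = 225 + 1 = 226
d²(Y, Mast 3) = 9 + 4 = 13
d²(Y, Mast 4) = 9 + 4 = 13
d²(Y, Mast 5) = 4 + 81 = 85
d²(Y, Mast 6) = 169 + 121 = 290
d²(Y, Mast 7) = 169 + 0 = 169
d²(Y, Mast 8) = 196 + 144 = 340
d²(Y, Mast 9) = 25 + 100 = 125
d²(Y, Mast 10) = 36 + 1 = 37
Y is equidistant from Mast 3 and Mast 4 (both at squared distance 13), and every other site is strictly farther — so Y lies on the Mast 3–Mast 4 Voronoi edge.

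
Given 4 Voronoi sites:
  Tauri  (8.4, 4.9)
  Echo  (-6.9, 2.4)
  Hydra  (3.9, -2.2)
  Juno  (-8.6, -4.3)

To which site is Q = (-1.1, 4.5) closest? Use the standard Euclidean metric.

Echo

Since √ is increasing, it suffices to compare squared distances:
d²(Q, Tauri) = 90.25 + 0.16 = 90.41
d²(Q, Echo) = 33.64 + 4.41 = 38.05
d²(Q, Hydra) = 25 + 44.89 = 69.89
d²(Q, Juno) = 56.25 + 77.44 = 133.69
Minimum is at Echo.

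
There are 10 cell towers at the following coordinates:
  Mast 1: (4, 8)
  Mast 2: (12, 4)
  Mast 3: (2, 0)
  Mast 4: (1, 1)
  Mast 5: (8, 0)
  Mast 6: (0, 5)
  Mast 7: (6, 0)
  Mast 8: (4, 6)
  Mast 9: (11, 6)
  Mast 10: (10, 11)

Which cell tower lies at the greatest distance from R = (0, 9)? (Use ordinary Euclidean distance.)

Mast 2

Squared Euclidean distances:
d²(R, Mast 1) = (0−4)² + (9−8)² = 16 + 1 = 17
d²(R, Mast 2) = (0−12)² + (9−4)² = 144 + 25 = 169
d²(R, Mast 3) = (0−2)² + (9−0)² = 4 + 81 = 85
d²(R, Mast 4) = (0−1)² + (9−1)² = 1 + 64 = 65
d²(R, Mast 5) = (0−8)² + (9−0)² = 64 + 81 = 145
d²(R, Mast 6) = (0−0)² + (9−5)² = 0 + 16 = 16
d²(R, Mast 7) = (0−6)² + (9−0)² = 36 + 81 = 117
d²(R, Mast 8) = (0−4)² + (9−6)² = 16 + 9 = 25
d²(R, Mast 9) = (0−11)² + (9−6)² = 121 + 9 = 130
d²(R, Mast 10) = (0−10)² + (9−11)² = 100 + 4 = 104
The largest is to Mast 2.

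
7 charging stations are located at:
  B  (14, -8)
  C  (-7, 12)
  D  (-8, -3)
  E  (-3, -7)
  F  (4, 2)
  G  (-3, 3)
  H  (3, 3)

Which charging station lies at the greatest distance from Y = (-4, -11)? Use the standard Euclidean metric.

Since √ is increasing, it suffices to compare squared distances:
|YB|² = (-4−14)² + (-11−(-8))² = 324 + 9 = 333
|YC|² = (-4−(-7))² + (-11−12)² = 9 + 529 = 538
|YD|² = (-4−(-8))² + (-11−(-3))² = 16 + 64 = 80
|YE|² = (-4−(-3))² + (-11−(-7))² = 1 + 16 = 17
|YF|² = (-4−4)² + (-11−2)² = 64 + 169 = 233
|YG|² = (-4−(-3))² + (-11−3)² = 1 + 196 = 197
|YH|² = (-4−3)² + (-11−3)² = 49 + 196 = 245
The largest is to C.

C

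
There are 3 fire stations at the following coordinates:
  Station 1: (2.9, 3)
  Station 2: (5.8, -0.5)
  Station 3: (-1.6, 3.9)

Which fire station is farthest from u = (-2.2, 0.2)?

Station 2

Compare squared distances (the ordering matches that of the actual distances):
d²(u, Station 1) = 26.01 + 7.84 = 33.85
d²(u, Station 2) = 64 + 0.49 = 64.49
d²(u, Station 3) = 0.36 + 13.69 = 14.05
The largest is to Station 2.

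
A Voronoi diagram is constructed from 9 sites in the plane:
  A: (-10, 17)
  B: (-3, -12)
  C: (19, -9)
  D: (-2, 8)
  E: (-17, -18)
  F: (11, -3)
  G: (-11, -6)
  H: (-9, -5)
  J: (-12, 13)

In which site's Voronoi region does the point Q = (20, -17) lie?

C

Squared Euclidean distances:
|QA|² = (20−(-10))² + (-17−17)² = 900 + 1156 = 2056
|QB|² = (20−(-3))² + (-17−(-12))² = 529 + 25 = 554
|QC|² = (20−19)² + (-17−(-9))² = 1 + 64 = 65
|QD|² = (20−(-2))² + (-17−8)² = 484 + 625 = 1109
|QE|² = (20−(-17))² + (-17−(-18))² = 1369 + 1 = 1370
|QF|² = (20−11)² + (-17−(-3))² = 81 + 196 = 277
|QG|² = (20−(-11))² + (-17−(-6))² = 961 + 121 = 1082
|QH|² = (20−(-9))² + (-17−(-5))² = 841 + 144 = 985
|QJ|² = (20−(-12))² + (-17−13)² = 1024 + 900 = 1924
The smallest is to C, so Q lies in the Voronoi region of C.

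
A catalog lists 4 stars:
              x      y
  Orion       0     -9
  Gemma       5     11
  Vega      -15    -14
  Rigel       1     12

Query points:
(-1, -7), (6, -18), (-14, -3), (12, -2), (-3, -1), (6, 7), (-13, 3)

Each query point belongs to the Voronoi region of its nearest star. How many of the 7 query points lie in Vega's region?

1

(-1, -7) — d² to each: Orion:5, Gemma:360, Vega:245, Rigel:365 → nearest is Orion
(6, -18) — d² to each: Orion:117, Gemma:842, Vega:457, Rigel:925 → nearest is Orion
(-14, -3) — d² to each: Orion:232, Gemma:557, Vega:122, Rigel:450 → nearest is Vega
(12, -2) — d² to each: Orion:193, Gemma:218, Vega:873, Rigel:317 → nearest is Orion
(-3, -1) — d² to each: Orion:73, Gemma:208, Vega:313, Rigel:185 → nearest is Orion
(6, 7) — d² to each: Orion:292, Gemma:17, Vega:882, Rigel:50 → nearest is Gemma
(-13, 3) — d² to each: Orion:313, Gemma:388, Vega:293, Rigel:277 → nearest is Rigel
1 of the 7 points has Vega as nearest.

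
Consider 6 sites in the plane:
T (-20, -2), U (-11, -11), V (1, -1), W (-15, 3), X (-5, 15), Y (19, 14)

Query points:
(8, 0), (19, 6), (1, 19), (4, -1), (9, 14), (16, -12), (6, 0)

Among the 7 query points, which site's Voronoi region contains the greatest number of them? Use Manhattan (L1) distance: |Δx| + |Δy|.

V

(8, 0) — d to each: T:30, U:30, V:8, W:26, X:28, Y:25 → nearest is V
(19, 6) — d to each: T:47, U:47, V:25, W:37, X:33, Y:8 → nearest is Y
(1, 19) — d to each: T:42, U:42, V:20, W:32, X:10, Y:23 → nearest is X
(4, -1) — d to each: T:25, U:25, V:3, W:23, X:25, Y:30 → nearest is V
(9, 14) — d to each: T:45, U:45, V:23, W:35, X:15, Y:10 → nearest is Y
(16, -12) — d to each: T:46, U:28, V:26, W:46, X:48, Y:29 → nearest is V
(6, 0) — d to each: T:28, U:28, V:6, W:24, X:26, Y:27 → nearest is V
Tally — V:4, X:1, Y:2. V captures the most (4).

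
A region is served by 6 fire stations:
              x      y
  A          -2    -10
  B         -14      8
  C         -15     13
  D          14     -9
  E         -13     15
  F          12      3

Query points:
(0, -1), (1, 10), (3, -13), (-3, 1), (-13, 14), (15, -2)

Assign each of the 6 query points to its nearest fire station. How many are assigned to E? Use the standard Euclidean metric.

(0, -1) — d² to each: A:85, B:277, C:421, D:260, E:425, F:160 → nearest is A
(1, 10) — d² to each: A:409, B:229, C:265, D:530, E:221, F:170 → nearest is F
(3, -13) — d² to each: A:34, B:730, C:1000, D:137, E:1040, F:337 → nearest is A
(-3, 1) — d² to each: A:122, B:170, C:288, D:389, E:296, F:229 → nearest is A
(-13, 14) — d² to each: A:697, B:37, C:5, D:1258, E:1, F:746 → nearest is E
(15, -2) — d² to each: A:353, B:941, C:1125, D:50, E:1073, F:34 → nearest is F
1 of the 6 points has E as nearest.

1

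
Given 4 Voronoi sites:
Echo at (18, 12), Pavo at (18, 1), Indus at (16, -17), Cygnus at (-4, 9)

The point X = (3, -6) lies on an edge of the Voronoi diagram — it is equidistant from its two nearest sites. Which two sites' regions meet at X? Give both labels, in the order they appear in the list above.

Pavo and Cygnus

Squared distances from X to each site:
d²(X, Echo) = (3−18)² + (-6−12)² = 225 + 324 = 549
d²(X, Pavo) = (3−18)² + (-6−1)² = 225 + 49 = 274
d²(X, Indus) = (3−16)² + (-6−(-17))² = 169 + 121 = 290
d²(X, Cygnus) = (3−(-4))² + (-6−9)² = 49 + 225 = 274
X is equidistant from Pavo and Cygnus (both at squared distance 274), and every other site is strictly farther — so X lies on the Pavo–Cygnus Voronoi edge.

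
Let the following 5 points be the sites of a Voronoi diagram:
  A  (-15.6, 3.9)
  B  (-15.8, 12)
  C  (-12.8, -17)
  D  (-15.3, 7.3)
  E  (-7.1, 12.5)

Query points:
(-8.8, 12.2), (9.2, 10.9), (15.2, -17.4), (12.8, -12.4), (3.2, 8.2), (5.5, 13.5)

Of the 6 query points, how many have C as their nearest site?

2

(-8.8, 12.2) — d² to each: A:115.13, B:49.04, C:868.64, D:66.26, E:2.98 → nearest is E
(9.2, 10.9) — d² to each: A:664.04, B:626.21, C:1262.41, D:613.21, E:268.25 → nearest is E
(15.2, -17.4) — d² to each: A:1402.33, B:1825.36, C:784.16, D:1540.34, E:1391.3 → nearest is C
(12.8, -12.4) — d² to each: A:1072.25, B:1413.32, C:676.52, D:1177.7, E:1016.02 → nearest is C
(3.2, 8.2) — d² to each: A:371.93, B:375.44, C:891.04, D:343.06, E:124.58 → nearest is E
(5.5, 13.5) — d² to each: A:537.37, B:455.94, C:1265.14, D:471.08, E:159.76 → nearest is E
2 of the 6 points have C as nearest.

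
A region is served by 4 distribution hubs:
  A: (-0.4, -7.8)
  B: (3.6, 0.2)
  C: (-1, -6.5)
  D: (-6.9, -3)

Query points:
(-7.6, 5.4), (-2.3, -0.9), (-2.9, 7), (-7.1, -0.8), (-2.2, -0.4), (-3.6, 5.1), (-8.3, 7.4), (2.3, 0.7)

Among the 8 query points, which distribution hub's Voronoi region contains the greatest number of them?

(-7.6, 5.4) — d² to each: A:226.08, B:152.48, C:185.17, D:71.05 → nearest is D
(-2.3, -0.9) — d² to each: A:51.22, B:36.02, C:33.05, D:25.57 → nearest is D
(-2.9, 7) — d² to each: A:225.29, B:88.49, C:185.86, D:116 → nearest is B
(-7.1, -0.8) — d² to each: A:93.89, B:115.49, C:69.7, D:4.88 → nearest is D
(-2.2, -0.4) — d² to each: A:58, B:34, C:38.65, D:28.85 → nearest is D
(-3.6, 5.1) — d² to each: A:176.65, B:75.85, C:141.32, D:76.5 → nearest is B
(-8.3, 7.4) — d² to each: A:293.45, B:193.45, C:246.5, D:110.12 → nearest is D
(2.3, 0.7) — d² to each: A:79.54, B:1.94, C:62.73, D:98.33 → nearest is B
Tally — B:3, D:5. D captures the most (5).

D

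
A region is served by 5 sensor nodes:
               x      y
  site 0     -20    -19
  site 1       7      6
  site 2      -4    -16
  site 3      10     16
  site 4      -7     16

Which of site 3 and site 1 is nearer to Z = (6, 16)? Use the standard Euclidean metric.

site 3

Compare squared distances:
d²(Z, site 3) = (6−10)² + (16−16)² = 16 + 0 = 16
d²(Z, site 1) = (6−7)² + (16−6)² = 1 + 100 = 101
16 < 101, so site 3 is closer.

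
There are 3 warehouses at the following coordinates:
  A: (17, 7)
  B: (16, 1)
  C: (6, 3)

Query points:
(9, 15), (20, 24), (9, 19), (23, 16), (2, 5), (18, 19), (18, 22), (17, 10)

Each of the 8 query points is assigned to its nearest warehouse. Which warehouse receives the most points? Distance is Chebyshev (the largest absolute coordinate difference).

(9, 15) — d to each: A:8, B:14, C:12 → nearest is A
(20, 24) — d to each: A:17, B:23, C:21 → nearest is A
(9, 19) — d to each: A:12, B:18, C:16 → nearest is A
(23, 16) — d to each: A:9, B:15, C:17 → nearest is A
(2, 5) — d to each: A:15, B:14, C:4 → nearest is C
(18, 19) — d to each: A:12, B:18, C:16 → nearest is A
(18, 22) — d to each: A:15, B:21, C:19 → nearest is A
(17, 10) — d to each: A:3, B:9, C:11 → nearest is A
Tally — A:7, C:1. A captures the most (7).

A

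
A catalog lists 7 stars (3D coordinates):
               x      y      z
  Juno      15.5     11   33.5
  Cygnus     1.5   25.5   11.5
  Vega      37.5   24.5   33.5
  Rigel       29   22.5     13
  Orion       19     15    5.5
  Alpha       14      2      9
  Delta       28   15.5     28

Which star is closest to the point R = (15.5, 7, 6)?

Compare squared distances (the ordering matches that of the actual distances):
d²(R, Juno) = (15.5−15.5)² + (7−11)² + (6−33.5)² = 0 + 16 + 756.25 = 772.25
d²(R, Cygnus) = (15.5−1.5)² + (7−25.5)² + (6−11.5)² = 196 + 342.25 + 30.25 = 568.5
d²(R, Vega) = (15.5−37.5)² + (7−24.5)² + (6−33.5)² = 484 + 306.25 + 756.25 = 1546.5
d²(R, Rigel) = (15.5−29)² + (7−22.5)² + (6−13)² = 182.25 + 240.25 + 49 = 471.5
d²(R, Orion) = (15.5−19)² + (7−15)² + (6−5.5)² = 12.25 + 64 + 0.25 = 76.5
d²(R, Alpha) = (15.5−14)² + (7−2)² + (6−9)² = 2.25 + 25 + 9 = 36.25
d²(R, Delta) = (15.5−28)² + (7−15.5)² + (6−28)² = 156.25 + 72.25 + 484 = 712.5
The smallest is to Alpha, so R lies in the Voronoi region of Alpha.

Alpha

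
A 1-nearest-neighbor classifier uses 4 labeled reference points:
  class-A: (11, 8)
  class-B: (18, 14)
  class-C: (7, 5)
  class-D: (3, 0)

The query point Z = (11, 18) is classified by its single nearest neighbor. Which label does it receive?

class-B

Compare squared distances (the ordering matches that of the actual distances):
d²(Z, class-A) = 0 + 100 = 100
d²(Z, class-B) = 49 + 16 = 65
d²(Z, class-C) = 16 + 169 = 185
d²(Z, class-D) = 64 + 324 = 388
The smallest is to class-B, so Z lies in the Voronoi region of class-B.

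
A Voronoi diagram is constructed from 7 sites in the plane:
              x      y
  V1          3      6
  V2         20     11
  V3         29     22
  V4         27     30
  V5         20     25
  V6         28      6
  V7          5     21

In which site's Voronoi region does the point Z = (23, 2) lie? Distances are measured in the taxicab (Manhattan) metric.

V6

d(Z,V1) = |23−3| + |2−6| = 20 + 4 = 24
d(Z,V2) = |23−20| + |2−11| = 3 + 9 = 12
d(Z,V3) = |23−29| + |2−22| = 6 + 20 = 26
d(Z,V4) = |23−27| + |2−30| = 4 + 28 = 32
d(Z,V5) = |23−20| + |2−25| = 3 + 23 = 26
d(Z,V6) = |23−28| + |2−6| = 5 + 4 = 9
d(Z,V7) = |23−5| + |2−21| = 18 + 19 = 37
V6 is nearest.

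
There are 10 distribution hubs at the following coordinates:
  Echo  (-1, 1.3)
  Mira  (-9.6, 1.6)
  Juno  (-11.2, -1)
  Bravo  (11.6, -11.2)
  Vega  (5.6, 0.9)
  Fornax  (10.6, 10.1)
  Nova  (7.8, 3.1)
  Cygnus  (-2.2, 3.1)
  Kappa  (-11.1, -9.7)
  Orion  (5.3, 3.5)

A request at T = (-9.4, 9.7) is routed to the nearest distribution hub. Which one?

Squared Euclidean distances:
d²(T, Echo) = (-9.4−(-1))² + (9.7−1.3)² = 70.56 + 70.56 = 141.12
d²(T, Mira) = (-9.4−(-9.6))² + (9.7−1.6)² = 0.04 + 65.61 = 65.65
d²(T, Juno) = (-9.4−(-11.2))² + (9.7−(-1))² = 3.24 + 114.49 = 117.73
d²(T, Bravo) = (-9.4−11.6)² + (9.7−(-11.2))² = 441 + 436.81 = 877.81
d²(T, Vega) = (-9.4−5.6)² + (9.7−0.9)² = 225 + 77.44 = 302.44
d²(T, Fornax) = (-9.4−10.6)² + (9.7−10.1)² = 400 + 0.16 = 400.16
d²(T, Nova) = (-9.4−7.8)² + (9.7−3.1)² = 295.84 + 43.56 = 339.4
d²(T, Cygnus) = (-9.4−(-2.2))² + (9.7−3.1)² = 51.84 + 43.56 = 95.4
d²(T, Kappa) = (-9.4−(-11.1))² + (9.7−(-9.7))² = 2.89 + 376.36 = 379.25
d²(T, Orion) = (-9.4−5.3)² + (9.7−3.5)² = 216.09 + 38.44 = 254.53
Minimum is at Mira.

Mira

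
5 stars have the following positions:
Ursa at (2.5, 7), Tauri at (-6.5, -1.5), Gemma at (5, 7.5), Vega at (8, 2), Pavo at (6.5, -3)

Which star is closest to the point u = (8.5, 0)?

Vega

Compare squared distances (the ordering matches that of the actual distances):
d²(u, Ursa) = 36 + 49 = 85
d²(u, Tauri) = 225 + 2.25 = 227.25
d²(u, Gemma) = 12.25 + 56.25 = 68.5
d²(u, Vega) = 0.25 + 4 = 4.25
d²(u, Pavo) = 4 + 9 = 13
Minimum is at Vega.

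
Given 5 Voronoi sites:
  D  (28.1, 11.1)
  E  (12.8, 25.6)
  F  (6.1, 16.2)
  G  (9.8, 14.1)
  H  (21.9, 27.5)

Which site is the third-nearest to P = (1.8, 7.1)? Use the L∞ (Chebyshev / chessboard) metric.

E

d(P,D) = max(26.3, 4) = 26.3
d(P,E) = max(11, 18.5) = 18.5
d(P,F) = max(4.3, 9.1) = 9.1
d(P,G) = max(8, 7) = 8
d(P,H) = max(20.1, 20.4) = 20.4
Sorted ascending: G, F, E, H, … — the third-nearest is E.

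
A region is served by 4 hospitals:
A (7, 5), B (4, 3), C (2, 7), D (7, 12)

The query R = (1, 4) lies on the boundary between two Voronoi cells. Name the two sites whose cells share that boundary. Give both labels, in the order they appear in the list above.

Squared distances from R to each site:
|RA|² = (1−7)² + (4−5)² = 36 + 1 = 37
|RB|² = (1−4)² + (4−3)² = 9 + 1 = 10
|RC|² = (1−2)² + (4−7)² = 1 + 9 = 10
|RD|² = (1−7)² + (4−12)² = 36 + 64 = 100
R is equidistant from B and C (both at squared distance 10), and every other site is strictly farther — so R lies on the B–C Voronoi edge.

B and C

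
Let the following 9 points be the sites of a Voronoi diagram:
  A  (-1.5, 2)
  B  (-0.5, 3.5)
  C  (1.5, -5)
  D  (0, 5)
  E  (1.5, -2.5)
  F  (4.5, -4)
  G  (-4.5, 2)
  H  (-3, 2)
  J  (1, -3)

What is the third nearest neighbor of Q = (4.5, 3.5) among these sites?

A

Squared Euclidean distances:
|QA|² = (4.5−(-1.5))² + (3.5−2)² = 36 + 2.25 = 38.25
|QB|² = (4.5−(-0.5))² + (3.5−3.5)² = 25 + 0 = 25
|QC|² = (4.5−1.5)² + (3.5−(-5))² = 9 + 72.25 = 81.25
|QD|² = (4.5−0)² + (3.5−5)² = 20.25 + 2.25 = 22.5
|QE|² = (4.5−1.5)² + (3.5−(-2.5))² = 9 + 36 = 45
|QF|² = (4.5−4.5)² + (3.5−(-4))² = 0 + 56.25 = 56.25
|QG|² = (4.5−(-4.5))² + (3.5−2)² = 81 + 2.25 = 83.25
|QH|² = (4.5−(-3))² + (3.5−2)² = 56.25 + 2.25 = 58.5
|QJ|² = (4.5−1)² + (3.5−(-3))² = 12.25 + 42.25 = 54.5
Sorted ascending: D, B, A, E, … — the third-nearest is A.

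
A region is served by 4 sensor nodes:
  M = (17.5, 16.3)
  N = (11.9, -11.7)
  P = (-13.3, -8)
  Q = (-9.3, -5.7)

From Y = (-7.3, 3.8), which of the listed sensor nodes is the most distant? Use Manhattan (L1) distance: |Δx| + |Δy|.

d(Y,M) = 24.8 + 12.5 = 37.3
d(Y,N) = 19.2 + 15.5 = 34.7
d(Y,P) = 6 + 11.8 = 17.8
d(Y,Q) = 2 + 9.5 = 11.5
The largest is to M.

M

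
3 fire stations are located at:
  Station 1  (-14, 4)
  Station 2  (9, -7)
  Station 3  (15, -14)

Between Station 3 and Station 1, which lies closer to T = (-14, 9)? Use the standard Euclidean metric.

Compare squared distances:
d²(T, Station 3) = (-14−15)² + (9−(-14))² = 841 + 529 = 1370
d²(T, Station 1) = (-14−(-14))² + (9−4)² = 0 + 25 = 25
1370 > 25, so Station 1 is closer.

Station 1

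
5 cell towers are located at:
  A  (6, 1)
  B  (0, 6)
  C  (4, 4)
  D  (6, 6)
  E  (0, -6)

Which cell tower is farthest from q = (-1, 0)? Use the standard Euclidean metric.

Since √ is increasing, it suffices to compare squared distances:
|qA|² = (-1−6)² + (0−1)² = 49 + 1 = 50
|qB|² = (-1−0)² + (0−6)² = 1 + 36 = 37
|qC|² = (-1−4)² + (0−4)² = 25 + 16 = 41
|qD|² = (-1−6)² + (0−6)² = 49 + 36 = 85
|qE|² = (-1−0)² + (0−(-6))² = 1 + 36 = 37
The largest is to D.

D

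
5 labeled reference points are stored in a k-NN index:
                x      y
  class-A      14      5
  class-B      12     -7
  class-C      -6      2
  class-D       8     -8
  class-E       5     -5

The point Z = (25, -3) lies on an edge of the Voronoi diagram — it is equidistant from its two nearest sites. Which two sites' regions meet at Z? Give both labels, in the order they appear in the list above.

Squared distances from Z to each site:
d²(Z, class-A) = (25−14)² + (-3−5)² = 121 + 64 = 185
d²(Z, class-B) = (25−12)² + (-3−(-7))² = 169 + 16 = 185
d²(Z, class-C) = (25−(-6))² + (-3−2)² = 961 + 25 = 986
d²(Z, class-D) = (25−8)² + (-3−(-8))² = 289 + 25 = 314
d²(Z, class-E) = (25−5)² + (-3−(-5))² = 400 + 4 = 404
Z is equidistant from class-A and class-B (both at squared distance 185), and every other site is strictly farther — so Z lies on the class-A–class-B Voronoi edge.

class-A and class-B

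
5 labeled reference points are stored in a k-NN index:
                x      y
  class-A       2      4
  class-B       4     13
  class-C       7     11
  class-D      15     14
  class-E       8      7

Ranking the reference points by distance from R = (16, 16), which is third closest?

Squared Euclidean distances:
d²(R, class-A) = 196 + 144 = 340
d²(R, class-B) = 144 + 9 = 153
d²(R, class-C) = 81 + 25 = 106
d²(R, class-D) = 1 + 4 = 5
d²(R, class-E) = 64 + 81 = 145
Sorted ascending: class-D, class-C, class-E, class-B, … — the third-nearest is class-E.

class-E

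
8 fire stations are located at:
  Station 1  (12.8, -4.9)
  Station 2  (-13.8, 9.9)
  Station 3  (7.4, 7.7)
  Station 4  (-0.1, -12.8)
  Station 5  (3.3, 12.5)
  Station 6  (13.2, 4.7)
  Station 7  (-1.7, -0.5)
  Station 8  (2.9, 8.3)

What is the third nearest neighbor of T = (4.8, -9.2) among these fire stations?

Squared Euclidean distances:
d²(T, Station 1) = 64 + 18.49 = 82.49
d²(T, Station 2) = 345.96 + 364.81 = 710.77
d²(T, Station 3) = 6.76 + 285.61 = 292.37
d²(T, Station 4) = 24.01 + 12.96 = 36.97
d²(T, Station 5) = 2.25 + 470.89 = 473.14
d²(T, Station 6) = 70.56 + 193.21 = 263.77
d²(T, Station 7) = 42.25 + 75.69 = 117.94
d²(T, Station 8) = 3.61 + 306.25 = 309.86
Sorted ascending: Station 4, Station 1, Station 7, Station 6, … — the third-nearest is Station 7.

Station 7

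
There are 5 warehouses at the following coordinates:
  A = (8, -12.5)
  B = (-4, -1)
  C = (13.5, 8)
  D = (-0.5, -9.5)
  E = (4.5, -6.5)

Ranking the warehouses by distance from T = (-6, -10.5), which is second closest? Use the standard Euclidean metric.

B

Squared Euclidean distances:
|TA|² = (-6−8)² + (-10.5−(-12.5))² = 196 + 4 = 200
|TB|² = (-6−(-4))² + (-10.5−(-1))² = 4 + 90.25 = 94.25
|TC|² = (-6−13.5)² + (-10.5−8)² = 380.25 + 342.25 = 722.5
|TD|² = (-6−(-0.5))² + (-10.5−(-9.5))² = 30.25 + 1 = 31.25
|TE|² = (-6−4.5)² + (-10.5−(-6.5))² = 110.25 + 16 = 126.25
Sorted ascending: D, B, E, … — the second-nearest is B.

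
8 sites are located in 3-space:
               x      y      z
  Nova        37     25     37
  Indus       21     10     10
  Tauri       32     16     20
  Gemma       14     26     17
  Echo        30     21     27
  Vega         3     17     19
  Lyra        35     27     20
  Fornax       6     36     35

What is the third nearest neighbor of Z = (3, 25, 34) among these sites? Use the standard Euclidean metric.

Squared Euclidean distances:
d²(Z, Nova) = (3−37)² + (25−25)² + (34−37)² = 1156 + 0 + 9 = 1165
d²(Z, Indus) = (3−21)² + (25−10)² + (34−10)² = 324 + 225 + 576 = 1125
d²(Z, Tauri) = (3−32)² + (25−16)² + (34−20)² = 841 + 81 + 196 = 1118
d²(Z, Gemma) = (3−14)² + (25−26)² + (34−17)² = 121 + 1 + 289 = 411
d²(Z, Echo) = (3−30)² + (25−21)² + (34−27)² = 729 + 16 + 49 = 794
d²(Z, Vega) = (3−3)² + (25−17)² + (34−19)² = 0 + 64 + 225 = 289
d²(Z, Lyra) = (3−35)² + (25−27)² + (34−20)² = 1024 + 4 + 196 = 1224
d²(Z, Fornax) = (3−6)² + (25−36)² + (34−35)² = 9 + 121 + 1 = 131
Sorted ascending: Fornax, Vega, Gemma, Echo, … — the third-nearest is Gemma.

Gemma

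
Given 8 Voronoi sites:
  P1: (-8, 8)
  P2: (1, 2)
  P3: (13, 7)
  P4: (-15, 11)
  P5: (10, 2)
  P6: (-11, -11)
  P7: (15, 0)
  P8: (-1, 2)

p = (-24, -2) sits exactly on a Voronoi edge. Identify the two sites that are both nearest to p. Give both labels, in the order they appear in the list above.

P4 and P6

Squared distances from p to each site:
|pP1|² = 256 + 100 = 356
|pP2|² = 625 + 16 = 641
|pP3|² = 1369 + 81 = 1450
|pP4|² = 81 + 169 = 250
|pP5|² = 1156 + 16 = 1172
|pP6|² = 169 + 81 = 250
|pP7|² = 1521 + 4 = 1525
|pP8|² = 529 + 16 = 545
p is equidistant from P4 and P6 (both at squared distance 250), and every other site is strictly farther — so p lies on the P4–P6 Voronoi edge.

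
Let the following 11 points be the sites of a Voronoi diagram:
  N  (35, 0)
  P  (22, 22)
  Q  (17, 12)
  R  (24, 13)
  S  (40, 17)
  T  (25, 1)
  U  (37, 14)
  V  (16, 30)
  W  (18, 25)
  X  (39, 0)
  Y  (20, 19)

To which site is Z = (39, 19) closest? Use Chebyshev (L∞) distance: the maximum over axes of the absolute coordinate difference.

d(Z,N) = max(4, 19) = 19
d(Z,P) = max(17, 3) = 17
d(Z,Q) = max(22, 7) = 22
d(Z,R) = max(15, 6) = 15
d(Z,S) = max(1, 2) = 2
d(Z,T) = max(14, 18) = 18
d(Z,U) = max(2, 5) = 5
d(Z,V) = max(23, 11) = 23
d(Z,W) = max(21, 6) = 21
d(Z,X) = max(0, 19) = 19
d(Z,Y) = max(19, 0) = 19
The smallest is to S, so Z lies in the Voronoi region of S.

S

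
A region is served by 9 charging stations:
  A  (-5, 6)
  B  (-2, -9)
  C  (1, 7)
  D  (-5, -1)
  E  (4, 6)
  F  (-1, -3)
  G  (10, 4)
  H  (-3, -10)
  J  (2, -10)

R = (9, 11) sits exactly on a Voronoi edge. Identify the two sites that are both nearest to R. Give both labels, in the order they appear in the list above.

Squared distances from R to each site:
|RA|² = 196 + 25 = 221
|RB|² = 121 + 400 = 521
|RC|² = 64 + 16 = 80
|RD|² = 196 + 144 = 340
|RE|² = 25 + 25 = 50
|RF|² = 100 + 196 = 296
|RG|² = 1 + 49 = 50
|RH|² = 144 + 441 = 585
|RJ|² = 49 + 441 = 490
R is equidistant from E and G (both at squared distance 50), and every other site is strictly farther — so R lies on the E–G Voronoi edge.

E and G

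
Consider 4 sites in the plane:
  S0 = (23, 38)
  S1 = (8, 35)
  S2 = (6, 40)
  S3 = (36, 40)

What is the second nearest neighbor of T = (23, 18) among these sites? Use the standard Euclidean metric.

S1

Squared Euclidean distances:
|TS0|² = 0 + 400 = 400
|TS1|² = 225 + 289 = 514
|TS2|² = 289 + 484 = 773
|TS3|² = 169 + 484 = 653
Sorted ascending: S0, S1, S3, … — the second-nearest is S1.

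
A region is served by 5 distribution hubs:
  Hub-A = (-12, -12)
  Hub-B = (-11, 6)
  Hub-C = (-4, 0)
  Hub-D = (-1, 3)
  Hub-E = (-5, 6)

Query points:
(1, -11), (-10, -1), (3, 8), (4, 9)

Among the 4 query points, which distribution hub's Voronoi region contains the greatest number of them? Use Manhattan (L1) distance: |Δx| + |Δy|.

Hub-D

(1, -11) — d to each: Hub-A:14, Hub-B:29, Hub-C:16, Hub-D:16, Hub-E:23 → nearest is Hub-A
(-10, -1) — d to each: Hub-A:13, Hub-B:8, Hub-C:7, Hub-D:13, Hub-E:12 → nearest is Hub-C
(3, 8) — d to each: Hub-A:35, Hub-B:16, Hub-C:15, Hub-D:9, Hub-E:10 → nearest is Hub-D
(4, 9) — d to each: Hub-A:37, Hub-B:18, Hub-C:17, Hub-D:11, Hub-E:12 → nearest is Hub-D
Tally — Hub-A:1, Hub-C:1, Hub-D:2. Hub-D captures the most (2).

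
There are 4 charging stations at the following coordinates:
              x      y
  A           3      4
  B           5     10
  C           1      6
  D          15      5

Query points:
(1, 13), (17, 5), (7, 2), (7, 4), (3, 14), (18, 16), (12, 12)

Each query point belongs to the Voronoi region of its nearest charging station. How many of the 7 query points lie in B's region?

(1, 13) — d² to each: A:85, B:25, C:49, D:260 → nearest is B
(17, 5) — d² to each: A:197, B:169, C:257, D:4 → nearest is D
(7, 2) — d² to each: A:20, B:68, C:52, D:73 → nearest is A
(7, 4) — d² to each: A:16, B:40, C:40, D:65 → nearest is A
(3, 14) — d² to each: A:100, B:20, C:68, D:225 → nearest is B
(18, 16) — d² to each: A:369, B:205, C:389, D:130 → nearest is D
(12, 12) — d² to each: A:145, B:53, C:157, D:58 → nearest is B
3 of the 7 points have B as nearest.

3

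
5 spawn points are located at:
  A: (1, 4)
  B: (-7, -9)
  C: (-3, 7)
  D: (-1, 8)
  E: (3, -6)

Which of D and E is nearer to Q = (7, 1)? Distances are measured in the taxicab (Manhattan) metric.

E

d(Q,D) = |7−(-1)| + |1−8| = 8 + 7 = 15
d(Q,E) = |7−3| + |1−(-6)| = 4 + 7 = 11
15 > 11, so E is closer.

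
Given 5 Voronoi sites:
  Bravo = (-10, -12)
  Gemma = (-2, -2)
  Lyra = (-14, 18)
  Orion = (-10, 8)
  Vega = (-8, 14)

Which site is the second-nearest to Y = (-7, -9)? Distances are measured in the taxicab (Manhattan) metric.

d(Y, Bravo) = |-7−(-10)| + |-9−(-12)| = 3 + 3 = 6
d(Y, Gemma) = |-7−(-2)| + |-9−(-2)| = 5 + 7 = 12
d(Y, Lyra) = |-7−(-14)| + |-9−18| = 7 + 27 = 34
d(Y, Orion) = |-7−(-10)| + |-9−8| = 3 + 17 = 20
d(Y, Vega) = |-7−(-8)| + |-9−14| = 1 + 23 = 24
Sorted ascending: Bravo, Gemma, Orion, … — the second-nearest is Gemma.

Gemma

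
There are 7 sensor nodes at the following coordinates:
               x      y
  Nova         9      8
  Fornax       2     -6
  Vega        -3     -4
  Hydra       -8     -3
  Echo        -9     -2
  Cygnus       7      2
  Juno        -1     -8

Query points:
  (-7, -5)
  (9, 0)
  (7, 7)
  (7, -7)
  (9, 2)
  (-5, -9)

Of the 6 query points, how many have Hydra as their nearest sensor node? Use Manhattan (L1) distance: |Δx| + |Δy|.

(-7, -5) — d to each: Nova:29, Fornax:10, Vega:5, Hydra:3, Echo:5, Cygnus:21, Juno:9 → nearest is Hydra
(9, 0) — d to each: Nova:8, Fornax:13, Vega:16, Hydra:20, Echo:20, Cygnus:4, Juno:18 → nearest is Cygnus
(7, 7) — d to each: Nova:3, Fornax:18, Vega:21, Hydra:25, Echo:25, Cygnus:5, Juno:23 → nearest is Nova
(7, -7) — d to each: Nova:17, Fornax:6, Vega:13, Hydra:19, Echo:21, Cygnus:9, Juno:9 → nearest is Fornax
(9, 2) — d to each: Nova:6, Fornax:15, Vega:18, Hydra:22, Echo:22, Cygnus:2, Juno:20 → nearest is Cygnus
(-5, -9) — d to each: Nova:31, Fornax:10, Vega:7, Hydra:9, Echo:11, Cygnus:23, Juno:5 → nearest is Juno
1 of the 6 points has Hydra as nearest.

1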